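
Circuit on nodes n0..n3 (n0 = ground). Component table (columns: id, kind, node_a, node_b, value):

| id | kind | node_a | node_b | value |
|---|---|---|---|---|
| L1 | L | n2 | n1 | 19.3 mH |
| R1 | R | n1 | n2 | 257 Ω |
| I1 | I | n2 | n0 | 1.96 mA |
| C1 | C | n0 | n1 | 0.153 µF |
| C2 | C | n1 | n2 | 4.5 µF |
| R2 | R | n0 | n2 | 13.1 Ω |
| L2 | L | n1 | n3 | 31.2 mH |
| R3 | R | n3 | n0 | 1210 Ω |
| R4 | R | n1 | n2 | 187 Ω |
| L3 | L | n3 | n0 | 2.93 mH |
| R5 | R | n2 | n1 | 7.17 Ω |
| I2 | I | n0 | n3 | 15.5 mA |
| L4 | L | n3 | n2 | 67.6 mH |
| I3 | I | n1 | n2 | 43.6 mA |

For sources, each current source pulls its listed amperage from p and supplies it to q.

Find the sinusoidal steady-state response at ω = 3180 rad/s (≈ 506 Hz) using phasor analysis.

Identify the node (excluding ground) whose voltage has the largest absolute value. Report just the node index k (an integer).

MNA unknowns: 3 node voltages V₁..V_3
L1: Y=0.000-0.01629j on G[2,1]
R1: Y=0.003891+0.000j on G[1,2]
I1: z[2]−=0.00196, z[0]+=0.00196
C1: Y=0.000+0.0004865j on G[0,1]
C2: Y=0.000+0.01431j on G[1,2]
R2: Y=0.07634+0.000j on G[0,2]
L2: Y=0.000-0.01008j on G[1,3]
R3: Y=0.0008264+0.000j on G[3,0]
R4: Y=0.005348+0.000j on G[1,2]
L3: Y=0.000-0.1073j on G[3,0]
R5: Y=0.1395+0.000j on G[2,1]
I2: z[0]−=0.0155, z[3]+=0.0155
L4: Y=0.000-0.004652j on G[3,2]
I3: z[1]−=0.0436, z[2]+=0.0436
solve → V1=-0.2755-0.05012j, V2=0.005968-0.03006j, V3=-0.02169+0.1219j

1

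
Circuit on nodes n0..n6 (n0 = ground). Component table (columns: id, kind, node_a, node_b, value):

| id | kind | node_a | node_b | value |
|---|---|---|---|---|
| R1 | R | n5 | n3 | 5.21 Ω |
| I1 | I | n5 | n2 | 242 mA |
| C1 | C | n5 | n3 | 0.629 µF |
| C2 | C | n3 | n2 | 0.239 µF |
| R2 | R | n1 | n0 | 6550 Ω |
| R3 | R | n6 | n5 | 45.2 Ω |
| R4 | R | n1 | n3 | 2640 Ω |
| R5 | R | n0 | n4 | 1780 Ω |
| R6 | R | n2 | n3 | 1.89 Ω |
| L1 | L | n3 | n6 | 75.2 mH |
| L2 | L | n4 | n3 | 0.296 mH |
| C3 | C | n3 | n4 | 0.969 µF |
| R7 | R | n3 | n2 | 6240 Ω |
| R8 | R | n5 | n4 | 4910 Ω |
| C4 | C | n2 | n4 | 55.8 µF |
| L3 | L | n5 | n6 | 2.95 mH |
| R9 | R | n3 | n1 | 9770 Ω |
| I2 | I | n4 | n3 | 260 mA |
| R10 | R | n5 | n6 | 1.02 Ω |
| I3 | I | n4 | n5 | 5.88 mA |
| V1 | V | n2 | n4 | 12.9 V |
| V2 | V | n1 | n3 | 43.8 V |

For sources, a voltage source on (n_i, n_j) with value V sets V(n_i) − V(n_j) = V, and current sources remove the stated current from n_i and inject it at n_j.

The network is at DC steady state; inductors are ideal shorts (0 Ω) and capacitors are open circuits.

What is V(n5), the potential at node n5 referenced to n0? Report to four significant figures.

-9.359 V

Apply KCL at each of the 6 non-ground nodes and solve the resulting linear system.
Node n1: branches {R2, R4, R9, V2} → V_1 = 34.44
Node n2: branches {I1, C2, R6, R7, C4, V1} → V_2 = 3.541
Node n3: branches {R1, C1, C2, R4, R6, L1, L2, C3, R7, R9, I2, V2} → V_3 = -9.359
Node n4: branches {R5, L2, C3, R8, C4, I2, I3, V1} → V_4 = -9.359
Node n5: branches {R1, I1, C1, R3, R8, L3, R10, I3} → V_5 = -9.359
Node n6: branches {R3, L1, L3, R10} → V_6 = -9.359
Source currents: i(L1)=0.2361, i(L2)=-6.846, i(L3)=-0.2361, i(V1)=-6.585, i(V2)=-0.02633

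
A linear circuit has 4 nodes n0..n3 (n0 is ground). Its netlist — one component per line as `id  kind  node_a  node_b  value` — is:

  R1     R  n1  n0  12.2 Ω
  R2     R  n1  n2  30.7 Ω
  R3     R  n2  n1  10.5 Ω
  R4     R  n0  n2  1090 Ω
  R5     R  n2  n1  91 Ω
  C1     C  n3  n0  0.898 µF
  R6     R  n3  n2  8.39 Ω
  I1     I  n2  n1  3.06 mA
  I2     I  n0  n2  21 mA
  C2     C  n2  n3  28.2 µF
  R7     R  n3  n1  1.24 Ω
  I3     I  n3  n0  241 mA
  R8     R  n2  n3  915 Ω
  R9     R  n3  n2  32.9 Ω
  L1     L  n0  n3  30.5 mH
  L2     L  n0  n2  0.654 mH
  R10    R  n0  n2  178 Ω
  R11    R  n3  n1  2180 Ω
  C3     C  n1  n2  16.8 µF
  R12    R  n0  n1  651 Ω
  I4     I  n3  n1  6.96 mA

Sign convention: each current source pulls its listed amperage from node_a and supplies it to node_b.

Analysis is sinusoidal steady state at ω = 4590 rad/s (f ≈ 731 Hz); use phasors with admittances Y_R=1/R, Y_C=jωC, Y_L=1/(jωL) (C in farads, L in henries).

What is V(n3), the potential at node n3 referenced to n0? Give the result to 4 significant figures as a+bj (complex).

Apply KCL at each of the 3 non-ground nodes and solve the resulting linear system.
Node n1: branches {R1, R2, R3, R5, I1, R7, R11, C3, R12, I4} → V_1 = -0.4104-0.1885j
Node n2: branches {R2, R3, R4, R5, R6, I1, I2, C2, R8, R9, L2, R10, C3} → V_2 = -0.05305-0.5549j
Node n3: branches {C1, R6, C2, R7, I3, R8, R9, L1, R11, I4} → V_3 = -0.5618-0.1792j

-0.5618-0.1792j V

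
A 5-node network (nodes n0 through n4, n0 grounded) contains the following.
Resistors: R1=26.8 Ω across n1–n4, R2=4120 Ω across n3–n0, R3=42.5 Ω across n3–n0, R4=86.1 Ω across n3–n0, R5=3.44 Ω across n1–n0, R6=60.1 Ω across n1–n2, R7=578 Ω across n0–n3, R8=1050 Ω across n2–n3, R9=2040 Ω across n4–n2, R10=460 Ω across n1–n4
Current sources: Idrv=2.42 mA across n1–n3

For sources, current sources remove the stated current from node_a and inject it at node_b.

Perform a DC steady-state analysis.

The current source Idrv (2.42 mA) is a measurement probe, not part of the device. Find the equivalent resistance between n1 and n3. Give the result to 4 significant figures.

Apply KCL at each of the 4 non-ground nodes and solve the resulting linear system.
Node n1: branches {R1, R5, R6, R10, Idrv} → V_1 = -0.008103
Node n2: branches {R6, R8, R9} → V_2 = -0.004332
Node n3: branches {R2, R3, R4, R7, R8, Idrv} → V_3 = 0.06346
Node n4: branches {R1, R9, R10} → V_4 = -0.008056

R_eq = 29.57 Ω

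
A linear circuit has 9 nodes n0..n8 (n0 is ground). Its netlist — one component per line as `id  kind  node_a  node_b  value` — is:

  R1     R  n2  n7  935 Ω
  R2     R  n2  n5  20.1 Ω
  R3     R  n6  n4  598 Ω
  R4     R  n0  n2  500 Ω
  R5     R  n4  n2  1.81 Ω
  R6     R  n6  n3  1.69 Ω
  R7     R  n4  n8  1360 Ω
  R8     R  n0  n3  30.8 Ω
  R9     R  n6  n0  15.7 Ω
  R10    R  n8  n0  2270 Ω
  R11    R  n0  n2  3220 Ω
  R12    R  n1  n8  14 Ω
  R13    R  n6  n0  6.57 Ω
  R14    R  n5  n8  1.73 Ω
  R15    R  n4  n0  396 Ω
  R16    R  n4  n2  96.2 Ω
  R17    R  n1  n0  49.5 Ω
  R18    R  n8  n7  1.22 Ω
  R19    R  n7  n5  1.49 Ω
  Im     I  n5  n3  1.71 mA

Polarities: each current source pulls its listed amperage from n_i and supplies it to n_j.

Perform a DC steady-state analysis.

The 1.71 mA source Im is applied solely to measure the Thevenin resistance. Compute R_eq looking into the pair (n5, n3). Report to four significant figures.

R_eq = 50.88 Ω

MNA unknowns: 8 node voltages V₁..V_8
R1: Y=0.001070 on G[2,7]
R2: Y=0.04975 on G[2,5]
R3: Y=0.001672 on G[6,4]
R4: Y=0.002000 on G[0,2]
R5: Y=0.5525 on G[4,2]
R6: Y=0.5917 on G[6,3]
R7: Y=0.0007353 on G[4,8]
R8: Y=0.03247 on G[0,3]
R9: Y=0.06369 on G[6,0]
R10: Y=0.0004405 on G[8,0]
R11: Y=0.0003106 on G[0,2]
R12: Y=0.07143 on G[1,8]
R13: Y=0.1522 on G[6,0]
R14: Y=0.5780 on G[5,8]
R15: Y=0.002525 on G[4,0]
R16: Y=0.01040 on G[4,2]
R17: Y=0.02020 on G[1,0]
R18: Y=0.8197 on G[8,7]
R19: Y=0.6711 on G[7,5]
Im: z[5]−=0.00171, z[3]+=0.00171
solve → V1=-0.06016, V2=-0.06955, V3=0.008487, V4=-0.06903, V5=-0.07851, V6=0.006062, V7=-0.07777, V8=-0.07718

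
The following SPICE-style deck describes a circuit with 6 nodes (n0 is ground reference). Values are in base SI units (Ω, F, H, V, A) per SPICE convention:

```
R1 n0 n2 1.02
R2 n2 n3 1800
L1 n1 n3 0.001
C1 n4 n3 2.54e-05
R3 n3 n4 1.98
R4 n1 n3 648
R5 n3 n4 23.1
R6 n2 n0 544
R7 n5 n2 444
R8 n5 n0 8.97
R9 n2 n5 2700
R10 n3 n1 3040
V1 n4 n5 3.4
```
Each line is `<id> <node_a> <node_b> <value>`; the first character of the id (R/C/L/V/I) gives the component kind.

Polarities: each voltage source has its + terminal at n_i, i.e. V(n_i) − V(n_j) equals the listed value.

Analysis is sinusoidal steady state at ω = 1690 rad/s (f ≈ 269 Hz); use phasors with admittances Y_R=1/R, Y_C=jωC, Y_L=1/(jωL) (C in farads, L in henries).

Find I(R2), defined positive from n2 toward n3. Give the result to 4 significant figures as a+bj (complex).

Apply KCL at each of the 5 non-ground nodes and solve the resulting linear system.
Node n1: branches {L1, R4, R10} → V_1 = 3.380+0.0002648j
Node n2: branches {R1, R2, R6, R7, R9} → V_2 = 0.001862+1.458e-07j
Node n3: branches {R2, L1, C1, R3, R4, R5, R10} → V_3 = 3.380+0.0002648j
Node n4: branches {C1, R3, R5, V1} → V_4 = 3.384-1.285e-06j
Node n5: branches {R7, R8, R9, V1} → V_5 = -0.01641-1.285e-06j
Source currents: i(V1)=-0.001877-1.470e-07j

-0.001877-1.470e-07j A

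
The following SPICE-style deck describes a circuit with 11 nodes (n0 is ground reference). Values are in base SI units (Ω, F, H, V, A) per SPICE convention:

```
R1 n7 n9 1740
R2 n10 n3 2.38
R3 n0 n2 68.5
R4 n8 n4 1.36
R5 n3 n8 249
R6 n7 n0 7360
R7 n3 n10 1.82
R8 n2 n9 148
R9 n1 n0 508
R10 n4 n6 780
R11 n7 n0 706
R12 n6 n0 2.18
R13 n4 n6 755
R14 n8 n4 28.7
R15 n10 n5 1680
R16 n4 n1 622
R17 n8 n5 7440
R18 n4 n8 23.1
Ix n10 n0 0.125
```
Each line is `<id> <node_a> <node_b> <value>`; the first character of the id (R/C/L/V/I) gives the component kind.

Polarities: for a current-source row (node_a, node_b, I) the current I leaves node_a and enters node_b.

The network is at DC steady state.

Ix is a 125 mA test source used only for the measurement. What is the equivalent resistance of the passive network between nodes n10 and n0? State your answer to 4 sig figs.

R_eq = 532.2 Ω

Element admittances at DC:
  Y(R1) = 0.0005747 S between n7,n9
  Y(R2) = 0.4202 S between n10,n3
  Y(R3) = 0.01460 S between n0,n2
  Y(R4) = 0.7353 S between n8,n4
  Y(R5) = 0.004016 S between n3,n8
  Y(R6) = 0.0001359 S between n7,n0
  Y(R7) = 0.5495 S between n3,n10
  Y(R8) = 0.006757 S between n2,n9
  Y(R9) = 0.001969 S between n1,n0
  Y(R10) = 0.001282 S between n4,n6
  Y(R11) = 0.001416 S between n7,n0
  Y(R12) = 0.4587 S between n6,n0
  Y(R13) = 0.001325 S between n4,n6
  Y(R14) = 0.03484 S between n8,n4
  Y(R15) = 0.0005952 S between n10,n5
  Y(R16) = 0.001608 S between n4,n1
  Y(R17) = 0.0001344 S between n8,n5
  Y(R18) = 0.04329 S between n4,n8
  Ix: injects 0.125 A into n0 (from n10)
Assemble and solve the 10×10 MNA system:
  V(n1)=-16.16  V(n2)=0.000  V(n3)=-66.40  V(n4)=-35.95  V(n5)=-60.92  V(n6)=-0.2031  V(n7)=0.000  V(n8)=-36.11  V(n9)=0.000  V(n10)=-66.53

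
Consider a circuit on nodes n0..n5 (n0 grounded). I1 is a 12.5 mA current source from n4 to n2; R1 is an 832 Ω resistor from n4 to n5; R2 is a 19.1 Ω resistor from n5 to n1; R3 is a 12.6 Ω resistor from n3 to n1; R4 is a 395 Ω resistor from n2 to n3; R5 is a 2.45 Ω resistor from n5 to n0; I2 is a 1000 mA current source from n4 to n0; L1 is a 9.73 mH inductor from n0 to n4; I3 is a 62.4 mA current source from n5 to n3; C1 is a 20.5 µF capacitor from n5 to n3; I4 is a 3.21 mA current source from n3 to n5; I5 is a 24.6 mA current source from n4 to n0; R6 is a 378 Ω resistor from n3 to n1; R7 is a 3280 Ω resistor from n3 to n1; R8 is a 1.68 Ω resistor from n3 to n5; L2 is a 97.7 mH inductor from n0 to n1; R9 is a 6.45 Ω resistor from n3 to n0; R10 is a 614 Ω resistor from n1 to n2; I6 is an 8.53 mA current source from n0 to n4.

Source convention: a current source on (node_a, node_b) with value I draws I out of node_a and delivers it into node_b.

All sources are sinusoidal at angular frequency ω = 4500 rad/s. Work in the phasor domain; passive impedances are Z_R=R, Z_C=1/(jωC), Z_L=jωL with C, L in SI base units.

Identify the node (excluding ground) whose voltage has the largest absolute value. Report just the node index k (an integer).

MNA unknowns: 5 node voltages V₁..V_5
I1: z[4]−=0.0125, z[2]+=0.0125
R1: Y=0.001202+0.000j on G[4,5]
R2: Y=0.05236+0.000j on G[5,1]
R3: Y=0.07937+0.000j on G[3,1]
R4: Y=0.002532+0.000j on G[2,3]
R5: Y=0.4082+0.000j on G[5,0]
I2: z[4]−=1, z[0]+=1
L1: Y=0.000-0.02284j on G[0,4]
I3: z[5]−=0.0624, z[3]+=0.0624
C1: Y=0.000+0.09225j on G[5,3]
I4: z[3]−=0.00321, z[5]+=0.00321
I5: z[4]−=0.0246, z[0]+=0.0246
R6: Y=0.002646+0.000j on G[3,1]
R7: Y=0.0003049+0.000j on G[3,1]
R8: Y=0.5952+0.000j on G[3,5]
L2: Y=0.000-0.002275j on G[0,1]
R9: Y=0.1550+0.000j on G[3,0]
R10: Y=0.001629+0.000j on G[1,2]
I6: z[0]−=0.00853, z[4]+=0.00853
solve → V1=0.08629-0.09091j, V2=3.090-0.08975j, V3=0.08417-0.08901j, V4=-2.358-44.91j, V5=-0.007763-0.09768j

4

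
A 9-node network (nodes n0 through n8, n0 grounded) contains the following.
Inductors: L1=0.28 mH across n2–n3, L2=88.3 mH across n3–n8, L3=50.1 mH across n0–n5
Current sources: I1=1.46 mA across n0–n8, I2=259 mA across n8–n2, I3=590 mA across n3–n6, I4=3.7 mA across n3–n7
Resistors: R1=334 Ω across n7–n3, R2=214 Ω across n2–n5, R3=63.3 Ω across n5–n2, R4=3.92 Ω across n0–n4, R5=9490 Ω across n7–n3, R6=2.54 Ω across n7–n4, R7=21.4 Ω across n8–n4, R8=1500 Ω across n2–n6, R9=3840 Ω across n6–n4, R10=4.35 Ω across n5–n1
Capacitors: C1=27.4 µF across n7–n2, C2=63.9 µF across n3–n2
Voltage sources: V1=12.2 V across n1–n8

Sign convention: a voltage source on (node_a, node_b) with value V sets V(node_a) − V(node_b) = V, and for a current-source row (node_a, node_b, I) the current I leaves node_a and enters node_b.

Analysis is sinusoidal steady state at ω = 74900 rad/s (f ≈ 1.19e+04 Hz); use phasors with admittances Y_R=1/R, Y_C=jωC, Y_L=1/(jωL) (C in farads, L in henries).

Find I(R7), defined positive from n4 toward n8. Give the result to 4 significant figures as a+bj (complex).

MNA unknowns: 8 node voltages V₁..V_8 plus 1 source current (V1)
L1: Y=0.000-0.04768j on G[2,3]
I1: z[0]−=0.00146, z[8]+=0.00146
R1: Y=0.002994+0.000j on G[7,3]
R2: Y=0.004673+0.000j on G[2,5]
R3: Y=0.01580+0.000j on G[5,2]
R4: Y=0.2551+0.000j on G[0,4]
C1: Y=0.000+2.052j on G[7,2]
R5: Y=0.0001054+0.000j on G[7,3]
I2: z[8]−=0.259, z[2]+=0.259
R6: Y=0.3937+0.000j on G[7,4]
R7: Y=0.04673+0.000j on G[8,4]
R8: Y=0.0006667+0.000j on G[2,6]
I3: z[3]−=0.59, z[6]+=0.59
R9: Y=0.0002604+0.000j on G[6,4]
L2: Y=0.000-0.0001512j on G[3,8]
C2: Y=0.000+4.786j on G[3,2]
R10: Y=0.2299+0.000j on G[5,1]
I4: z[3]−=0.0037, z[7]+=0.0037
L3: Y=0.000-0.0002665j on G[0,5]
V1: row V1−V8=12.2, i_V1 at 1,8
solve → V1=4.905-0.01869j, V2=0.4559-0.07371j, V3=0.4561+0.05159j, V4=0.005742+0.004744j, V5=4.541-0.01835j, V6=636.7-0.05167j, V7=0.4548+0.01064j, V8=-7.295-0.01869j
aux → i_V1=-0.08363+7.701e-05j

0.3412+0.001095j A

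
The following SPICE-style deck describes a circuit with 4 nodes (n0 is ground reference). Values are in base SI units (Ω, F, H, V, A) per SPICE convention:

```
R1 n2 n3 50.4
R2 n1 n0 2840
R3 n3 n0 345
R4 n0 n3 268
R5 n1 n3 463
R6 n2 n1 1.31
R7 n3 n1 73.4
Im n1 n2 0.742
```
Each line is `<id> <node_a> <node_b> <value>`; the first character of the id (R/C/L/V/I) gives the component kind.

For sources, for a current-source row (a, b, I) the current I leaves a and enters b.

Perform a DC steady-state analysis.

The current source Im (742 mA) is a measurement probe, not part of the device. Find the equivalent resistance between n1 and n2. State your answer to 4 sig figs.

R_eq = 1.295 Ω

MNA unknowns: 3 node voltages V₁..V_3
R1: Y=0.01984 on G[2,3]
R2: Y=0.0003521 on G[1,0]
R3: Y=0.002899 on G[3,0]
R4: Y=0.003731 on G[0,3]
R5: Y=0.002160 on G[1,3]
R6: Y=0.7634 on G[2,1]
R7: Y=0.01362 on G[3,1]
Im: z[1]−=0.742, z[2]+=0.742
solve → V1=-0.5034, V2=0.4574, V3=0.02674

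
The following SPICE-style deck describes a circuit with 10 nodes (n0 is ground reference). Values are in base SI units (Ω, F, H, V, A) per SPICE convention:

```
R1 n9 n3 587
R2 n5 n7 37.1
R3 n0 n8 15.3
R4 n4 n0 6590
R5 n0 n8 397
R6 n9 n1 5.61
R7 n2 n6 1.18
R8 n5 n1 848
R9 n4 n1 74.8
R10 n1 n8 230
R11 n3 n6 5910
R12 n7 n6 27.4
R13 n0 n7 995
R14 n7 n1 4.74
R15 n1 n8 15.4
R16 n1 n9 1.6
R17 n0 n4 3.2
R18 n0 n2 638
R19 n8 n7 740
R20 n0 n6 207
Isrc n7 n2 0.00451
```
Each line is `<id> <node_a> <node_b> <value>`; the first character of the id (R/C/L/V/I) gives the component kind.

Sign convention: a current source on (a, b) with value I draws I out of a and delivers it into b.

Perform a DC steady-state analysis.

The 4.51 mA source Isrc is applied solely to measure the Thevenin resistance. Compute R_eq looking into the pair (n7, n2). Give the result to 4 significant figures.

Apply KCL at each of the 9 non-ground nodes and solve the resulting linear system.
Node n1: branches {R6, R8, R9, R10, R14, R15, R16} → V_1 = -0.01220
Node n2: branches {R7, R18, Isrc} → V_2 = 0.09699
Node n3: branches {R1, R11} → V_3 = -0.002784
Node n4: branches {R4, R9, R17} → V_4 = -0.0005004
Node n5: branches {R2, R8} → V_5 = -0.01485
Node n6: branches {R7, R11, R12, R20} → V_6 = 0.09185
Node n7: branches {R2, R12, R13, R14, R19, Isrc} → V_7 = -0.01496
Node n8: branches {R3, R5, R10, R15, R19} → V_8 = -0.006250
Node n9: branches {R1, R6, R16} → V_9 = -0.01218

R_eq = 24.82 Ω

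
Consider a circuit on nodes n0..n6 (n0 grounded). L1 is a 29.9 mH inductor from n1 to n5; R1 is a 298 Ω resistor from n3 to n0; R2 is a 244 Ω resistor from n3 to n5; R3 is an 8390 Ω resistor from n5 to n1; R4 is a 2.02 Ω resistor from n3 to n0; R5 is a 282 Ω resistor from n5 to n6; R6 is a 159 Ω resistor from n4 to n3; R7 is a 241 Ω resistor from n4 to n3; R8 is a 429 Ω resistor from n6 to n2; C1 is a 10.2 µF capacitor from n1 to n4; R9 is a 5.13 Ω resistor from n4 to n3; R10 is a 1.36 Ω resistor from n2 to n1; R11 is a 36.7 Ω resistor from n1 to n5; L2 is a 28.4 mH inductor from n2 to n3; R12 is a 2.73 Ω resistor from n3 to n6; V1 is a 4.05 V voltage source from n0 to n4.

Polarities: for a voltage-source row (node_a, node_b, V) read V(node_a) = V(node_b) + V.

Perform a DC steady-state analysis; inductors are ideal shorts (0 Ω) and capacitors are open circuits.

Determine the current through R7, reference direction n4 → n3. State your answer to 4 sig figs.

-0.01190 A

MNA unknowns: 6 node voltages V₁..V_6 plus 3 source currents (L1, L2, V1)
L1: row V1−V5=0, i_L1 at 1,5
R1: Y=0.003356 on G[3,0]
R2: Y=0.004098 on G[3,5]
R3: Y=0.0001192 on G[5,1]
R4: Y=0.4950 on G[3,0]
R5: Y=0.003546 on G[5,6]
R6: Y=0.006289 on G[4,3]
R7: Y=0.004149 on G[4,3]
R8: Y=0.002331 on G[6,2]
C1: Y=0.000 on G[1,4]
R9: Y=0.1949 on G[4,3]
R10: Y=0.7353 on G[2,1]
R11: Y=0.02725 on G[1,5]
L2: row V2−V3=0, i_L2 at 2,3
R12: Y=0.3663 on G[3,6]
V1: row V0−V4=4.05, i_V1 at 0,4
solve → V1=-1.182, V2=-1.182, V3=-1.182, V4=-4.050, V5=-1.182, V6=-1.182
aux → i_L1=0.000, i_L2=0.000, i_V1=-0.5890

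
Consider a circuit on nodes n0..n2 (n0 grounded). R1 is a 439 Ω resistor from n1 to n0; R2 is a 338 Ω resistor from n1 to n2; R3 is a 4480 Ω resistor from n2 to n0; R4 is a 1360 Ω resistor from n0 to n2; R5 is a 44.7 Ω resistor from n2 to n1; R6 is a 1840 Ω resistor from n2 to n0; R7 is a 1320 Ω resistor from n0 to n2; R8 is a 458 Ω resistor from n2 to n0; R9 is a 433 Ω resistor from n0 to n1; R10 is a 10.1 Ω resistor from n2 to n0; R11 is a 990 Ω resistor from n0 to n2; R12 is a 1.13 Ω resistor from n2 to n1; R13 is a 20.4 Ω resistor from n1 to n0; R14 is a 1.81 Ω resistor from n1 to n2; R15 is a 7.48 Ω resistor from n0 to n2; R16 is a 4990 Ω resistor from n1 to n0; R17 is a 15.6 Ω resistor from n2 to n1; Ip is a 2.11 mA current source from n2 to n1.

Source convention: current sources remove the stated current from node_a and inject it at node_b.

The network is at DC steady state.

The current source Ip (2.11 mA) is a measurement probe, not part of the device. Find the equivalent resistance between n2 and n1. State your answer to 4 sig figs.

R_eq = 0.6366 Ω

Element admittances at DC:
  Y(R1) = 0.002278 S between n1,n0
  Y(R2) = 0.002959 S between n1,n2
  Y(R3) = 0.0002232 S between n2,n0
  Y(R4) = 0.0007353 S between n0,n2
  Y(R5) = 0.02237 S between n2,n1
  Y(R6) = 0.0005435 S between n2,n0
  Y(R7) = 0.0007576 S between n0,n2
  Y(R8) = 0.002183 S between n2,n0
  Y(R9) = 0.002309 S between n0,n1
  Y(R10) = 0.09901 S between n2,n0
  Y(R11) = 0.001010 S between n0,n2
  Y(R12) = 0.8850 S between n2,n1
  Y(R13) = 0.04902 S between n1,n0
  Y(R14) = 0.5525 S between n1,n2
  Y(R15) = 0.1337 S between n0,n2
  Y(R16) = 0.0002004 S between n1,n0
  Y(R17) = 0.06410 S between n2,n1
  Ip: injects 0.00211 A into n1 (from n2)
Assemble and solve the 2×2 MNA system:
  V(n1)=0.001096  V(n2)=-0.0002476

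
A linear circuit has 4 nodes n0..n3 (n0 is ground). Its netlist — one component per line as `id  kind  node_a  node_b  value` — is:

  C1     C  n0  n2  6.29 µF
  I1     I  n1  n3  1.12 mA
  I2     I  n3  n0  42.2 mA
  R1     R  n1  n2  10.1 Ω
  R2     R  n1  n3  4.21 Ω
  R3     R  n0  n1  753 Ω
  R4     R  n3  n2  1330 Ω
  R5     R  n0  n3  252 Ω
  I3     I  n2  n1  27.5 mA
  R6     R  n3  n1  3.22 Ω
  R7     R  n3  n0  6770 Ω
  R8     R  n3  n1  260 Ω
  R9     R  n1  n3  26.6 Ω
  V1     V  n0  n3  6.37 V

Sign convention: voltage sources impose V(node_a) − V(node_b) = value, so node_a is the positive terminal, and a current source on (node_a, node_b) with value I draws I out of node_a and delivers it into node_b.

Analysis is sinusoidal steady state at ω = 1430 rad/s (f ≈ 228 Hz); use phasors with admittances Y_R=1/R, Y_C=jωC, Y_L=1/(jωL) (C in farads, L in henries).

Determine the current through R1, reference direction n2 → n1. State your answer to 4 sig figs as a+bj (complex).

-0.02115+0.05849j A

Apply KCL at each of the 3 non-ground nodes and solve the resulting linear system.
Node n1: branches {I1, R1, R2, R3, I3, R6, R8, R9} → V_1 = -6.347+0.09899j
Node n2: branches {C1, R1, R4, I3} → V_2 = -6.560+0.6898j
Node n3: branches {I1, I2, R2, R4, R5, R6, R7, R8, R9, V1} → V_3 = -6.370+0.000j
Source currents: i(V1)=0.001348-0.05888j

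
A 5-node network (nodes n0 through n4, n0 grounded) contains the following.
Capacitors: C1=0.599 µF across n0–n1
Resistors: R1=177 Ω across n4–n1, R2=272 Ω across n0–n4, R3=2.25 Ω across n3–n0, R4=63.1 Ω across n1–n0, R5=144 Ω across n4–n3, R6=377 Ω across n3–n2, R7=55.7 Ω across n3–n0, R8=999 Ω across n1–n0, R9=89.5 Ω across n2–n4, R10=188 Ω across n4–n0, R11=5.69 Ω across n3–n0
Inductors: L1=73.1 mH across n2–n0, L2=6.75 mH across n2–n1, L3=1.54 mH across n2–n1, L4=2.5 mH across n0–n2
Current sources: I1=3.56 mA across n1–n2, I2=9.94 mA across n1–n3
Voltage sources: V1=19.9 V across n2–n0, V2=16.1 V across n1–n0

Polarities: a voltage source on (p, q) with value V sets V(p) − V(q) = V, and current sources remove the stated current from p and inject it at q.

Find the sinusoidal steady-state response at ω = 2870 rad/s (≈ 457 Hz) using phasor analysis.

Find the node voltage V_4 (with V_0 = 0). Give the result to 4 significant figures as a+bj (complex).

Element admittances at ω=2870 rad/s:
  Y(C1) = 0.000+0.001719j S between n0,n1
  Y(R1) = 0.005650+0.000j S between n4,n1
  Y(R2) = 0.003676+0.000j S between n0,n4
  Y(R3) = 0.4444+0.000j S between n3,n0
  Y(R4) = 0.01585+0.000j S between n1,n0
  Y(R5) = 0.006944+0.000j S between n4,n3
  Y(L1) = 0.000-0.004767j S between n2,n0
  I1: injects 0.00356 A into n2 (from n1)
  I2: injects 0.00994 A into n3 (from n1)
  Y(R6) = 0.002653+0.000j S between n3,n2
  Y(R7) = 0.01795+0.000j S between n3,n0
  Y(R8) = 0.001001+0.000j S between n1,n0
  Y(L2) = 0.000-0.05162j S between n2,n1
  Y(R9) = 0.01117+0.000j S between n2,n4
  Y(L3) = 0.000-0.2263j S between n2,n1
  Y(R10) = 0.005319+0.000j S between n4,n0
  Y(L4) = 0.000-0.1394j S between n0,n2
  Y(R11) = 0.1757+0.000j S between n3,n0
  V1: constraint V(n2)−V(n0) = 19.9
  V2: constraint V(n1)−V(n0) = 16.1
Assemble and solve the 6×6 MNA system:
  V(n1)=16.10+0.000j  V(n2)=19.90+0.000j  V(n3)=0.1998+0.000j  V(n4)=9.605+0.000j
  i(V1)=-0.1637+3.924j  i(V2)=-0.3215-1.084j

9.605+0.000j V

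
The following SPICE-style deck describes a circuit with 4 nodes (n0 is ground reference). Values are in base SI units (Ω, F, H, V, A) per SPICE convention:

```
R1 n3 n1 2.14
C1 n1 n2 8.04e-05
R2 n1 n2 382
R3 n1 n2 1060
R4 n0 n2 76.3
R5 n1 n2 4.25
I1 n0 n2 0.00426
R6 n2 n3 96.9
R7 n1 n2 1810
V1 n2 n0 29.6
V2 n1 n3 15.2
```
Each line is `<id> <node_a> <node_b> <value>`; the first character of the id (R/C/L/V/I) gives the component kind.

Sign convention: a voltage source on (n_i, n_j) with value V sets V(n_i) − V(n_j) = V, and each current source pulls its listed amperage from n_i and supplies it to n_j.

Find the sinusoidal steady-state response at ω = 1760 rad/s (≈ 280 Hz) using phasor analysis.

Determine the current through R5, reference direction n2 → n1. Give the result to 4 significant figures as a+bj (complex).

MNA unknowns: 3 node voltages V₁..V_3 plus 2 source currents (V1, V2)
R1: Y=0.4673+0.000j on G[3,1]
C1: Y=0.000+0.1415j on G[1,2]
R2: Y=0.002618+0.000j on G[1,2]
R3: Y=0.0009434+0.000j on G[1,2]
R4: Y=0.01311+0.000j on G[0,2]
R5: Y=0.2353+0.000j on G[1,2]
I1: z[0]−=0.00426, z[2]+=0.00426
R6: Y=0.01032+0.000j on G[2,3]
R7: Y=0.0005525+0.000j on G[1,2]
V1: row V2−V0=29.6, i_V1 at 2,0
V2: row V1−V3=15.2, i_V2 at 1,3
solve → V1=30.08-0.2694j, V2=29.60+0.000j, V3=14.88-0.2694j
aux → i_V1=-0.3837+0.000j, i_V2=-7.255-0.002780j

-0.1119+0.06339j A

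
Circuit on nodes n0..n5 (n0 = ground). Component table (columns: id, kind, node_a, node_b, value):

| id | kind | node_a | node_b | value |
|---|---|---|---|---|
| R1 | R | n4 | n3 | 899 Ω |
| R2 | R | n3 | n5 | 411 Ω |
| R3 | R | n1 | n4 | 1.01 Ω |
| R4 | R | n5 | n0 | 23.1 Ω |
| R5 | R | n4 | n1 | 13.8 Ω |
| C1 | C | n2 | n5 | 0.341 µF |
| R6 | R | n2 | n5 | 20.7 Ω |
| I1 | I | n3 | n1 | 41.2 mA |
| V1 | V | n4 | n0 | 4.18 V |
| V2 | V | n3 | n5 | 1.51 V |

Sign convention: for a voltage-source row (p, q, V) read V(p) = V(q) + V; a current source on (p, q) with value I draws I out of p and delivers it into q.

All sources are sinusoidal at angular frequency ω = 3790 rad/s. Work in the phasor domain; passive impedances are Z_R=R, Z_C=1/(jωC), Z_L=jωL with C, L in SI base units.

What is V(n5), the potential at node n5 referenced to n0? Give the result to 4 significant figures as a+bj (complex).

-0.8610+0.000j V

MNA unknowns: 5 node voltages V₁..V_5 plus 2 source currents (V1, V2)
R1: Y=0.001112+0.000j on G[4,3]
R2: Y=0.002433+0.000j on G[3,5]
R3: Y=0.9901+0.000j on G[1,4]
R4: Y=0.04329+0.000j on G[5,0]
R5: Y=0.07246+0.000j on G[4,1]
C1: Y=0.000+0.001292j on G[2,5]
R6: Y=0.04831+0.000j on G[2,5]
I1: z[3]−=0.0412, z[1]+=0.0412
V1: row V4−V0=4.18, i_V1 at 4,0
V2: row V3−V5=1.51, i_V2 at 3,5
solve → V1=4.219+0.000j, V2=-0.8610+0.000j, V3=0.6490+0.000j, V4=4.180+0.000j, V5=-0.8610+0.000j
aux → i_V1=0.03727+0.000j, i_V2=-0.04095+0.000j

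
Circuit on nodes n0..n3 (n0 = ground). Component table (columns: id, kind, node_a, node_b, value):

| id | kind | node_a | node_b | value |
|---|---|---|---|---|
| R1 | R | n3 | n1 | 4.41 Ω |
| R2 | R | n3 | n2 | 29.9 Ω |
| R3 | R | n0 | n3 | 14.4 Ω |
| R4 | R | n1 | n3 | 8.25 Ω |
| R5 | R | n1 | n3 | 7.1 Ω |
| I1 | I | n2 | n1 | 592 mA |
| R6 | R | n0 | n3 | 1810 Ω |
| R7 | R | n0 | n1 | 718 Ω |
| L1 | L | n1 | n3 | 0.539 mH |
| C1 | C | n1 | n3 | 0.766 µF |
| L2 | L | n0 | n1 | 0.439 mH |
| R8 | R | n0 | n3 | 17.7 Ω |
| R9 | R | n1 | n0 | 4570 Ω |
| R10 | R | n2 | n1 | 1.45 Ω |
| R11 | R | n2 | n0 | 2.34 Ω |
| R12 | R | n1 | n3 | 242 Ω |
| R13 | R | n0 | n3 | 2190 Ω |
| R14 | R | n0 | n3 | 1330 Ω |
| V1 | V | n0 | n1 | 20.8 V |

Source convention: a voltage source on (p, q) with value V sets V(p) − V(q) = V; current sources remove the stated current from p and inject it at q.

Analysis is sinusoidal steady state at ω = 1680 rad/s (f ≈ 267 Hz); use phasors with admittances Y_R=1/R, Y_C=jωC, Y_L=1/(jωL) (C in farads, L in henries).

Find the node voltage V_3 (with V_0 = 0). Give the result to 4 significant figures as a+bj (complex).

MNA unknowns: 3 node voltages V₁..V_3 plus 1 source current (V1)
R1: Y=0.2268+0.000j on G[3,1]
R2: Y=0.03344+0.000j on G[3,2]
R3: Y=0.06944+0.000j on G[0,3]
R4: Y=0.1212+0.000j on G[1,3]
R5: Y=0.1408+0.000j on G[1,3]
I1: z[2]−=0.592, z[1]+=0.592
R6: Y=0.0005525+0.000j on G[0,3]
R7: Y=0.001393+0.000j on G[0,1]
L1: Y=0.000-1.104j on G[1,3]
C1: Y=0.000+0.001287j on G[1,3]
L2: Y=0.000-1.356j on G[0,1]
R8: Y=0.05650+0.000j on G[0,3]
R9: Y=0.0002188+0.000j on G[1,0]
R10: Y=0.6897+0.000j on G[2,1]
R11: Y=0.4274+0.000j on G[2,0]
R12: Y=0.004132+0.000j on G[1,3]
R13: Y=0.0004566+0.000j on G[0,3]
R14: Y=0.0007519+0.000j on G[0,3]
V1: row V0−V1=20.8, i_V1 at 0,1
solve → V1=-20.80+0.000j, V2=-13.55+0.05654j, V3=-19.65+1.945j
aux → i_V1=-8.335+28.48j

-19.65+1.945j V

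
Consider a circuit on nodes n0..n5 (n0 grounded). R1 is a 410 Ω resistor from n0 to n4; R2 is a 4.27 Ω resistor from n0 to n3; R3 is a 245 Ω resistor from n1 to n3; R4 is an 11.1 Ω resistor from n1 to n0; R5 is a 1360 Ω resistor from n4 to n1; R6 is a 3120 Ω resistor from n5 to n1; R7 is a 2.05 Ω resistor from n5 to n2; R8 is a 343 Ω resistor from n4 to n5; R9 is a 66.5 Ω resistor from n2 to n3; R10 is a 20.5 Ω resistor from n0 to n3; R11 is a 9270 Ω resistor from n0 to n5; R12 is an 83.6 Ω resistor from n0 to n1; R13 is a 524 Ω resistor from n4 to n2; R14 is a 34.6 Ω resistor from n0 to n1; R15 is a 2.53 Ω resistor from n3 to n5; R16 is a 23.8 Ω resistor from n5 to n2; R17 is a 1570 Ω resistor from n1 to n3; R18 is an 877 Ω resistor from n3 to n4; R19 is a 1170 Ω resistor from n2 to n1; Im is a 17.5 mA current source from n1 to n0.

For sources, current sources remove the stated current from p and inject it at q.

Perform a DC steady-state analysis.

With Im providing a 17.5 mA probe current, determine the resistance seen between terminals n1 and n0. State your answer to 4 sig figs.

Element admittances at DC:
  Y(R1) = 0.002439 S between n0,n4
  Y(R2) = 0.2342 S between n0,n3
  Y(R3) = 0.004082 S between n1,n3
  Y(R4) = 0.09009 S between n1,n0
  Y(R5) = 0.0007353 S between n4,n1
  Y(R6) = 0.0003205 S between n5,n1
  Y(R7) = 0.4878 S between n5,n2
  Y(R8) = 0.002915 S between n4,n5
  Y(R9) = 0.01504 S between n2,n3
  Y(R10) = 0.04878 S between n0,n3
  Y(R11) = 0.0001079 S between n0,n5
  Y(R12) = 0.01196 S between n0,n1
  Y(R13) = 0.001908 S between n4,n2
  Y(R14) = 0.02890 S between n0,n1
  Y(R15) = 0.3953 S between n3,n5
  Y(R16) = 0.04202 S between n5,n2
  Y(R17) = 0.0006369 S between n1,n3
  Y(R18) = 0.001140 S between n3,n4
  Y(R19) = 0.0008547 S between n2,n1
  Im: injects 0.0175 A into n0 (from n1)
Assemble and solve the 5×5 MNA system:
  V(n1)=-0.1274  V(n2)=-0.003450  V(n3)=-0.002784  V(n4)=-0.01235  V(n5)=-0.003237

R_eq = 7.279 Ω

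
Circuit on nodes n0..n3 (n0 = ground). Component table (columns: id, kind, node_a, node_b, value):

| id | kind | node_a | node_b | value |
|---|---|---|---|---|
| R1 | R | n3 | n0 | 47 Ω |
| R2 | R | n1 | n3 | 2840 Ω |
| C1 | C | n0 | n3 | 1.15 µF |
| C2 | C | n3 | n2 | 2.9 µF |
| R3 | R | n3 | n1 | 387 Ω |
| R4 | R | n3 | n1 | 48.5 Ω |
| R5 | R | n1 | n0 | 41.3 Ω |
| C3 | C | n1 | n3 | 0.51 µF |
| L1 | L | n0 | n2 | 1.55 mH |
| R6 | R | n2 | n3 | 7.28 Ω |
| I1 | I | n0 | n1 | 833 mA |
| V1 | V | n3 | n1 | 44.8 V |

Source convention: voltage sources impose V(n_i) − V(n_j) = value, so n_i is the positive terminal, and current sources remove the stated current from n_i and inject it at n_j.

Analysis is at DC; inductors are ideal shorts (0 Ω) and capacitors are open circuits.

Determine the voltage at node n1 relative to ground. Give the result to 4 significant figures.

-34.31 V

Apply KCL at each of the 3 non-ground nodes and solve the resulting linear system.
Node n1: branches {R2, R3, R4, R5, C3, I1, V1} → V_1 = -34.31
Node n2: branches {C2, L1, R6} → V_2 = 0.000
Node n3: branches {R1, R2, C1, C2, R3, R4, C3, R6, V1} → V_3 = 10.49
Source currents: i(L1)=-1.441, i(V1)=-2.719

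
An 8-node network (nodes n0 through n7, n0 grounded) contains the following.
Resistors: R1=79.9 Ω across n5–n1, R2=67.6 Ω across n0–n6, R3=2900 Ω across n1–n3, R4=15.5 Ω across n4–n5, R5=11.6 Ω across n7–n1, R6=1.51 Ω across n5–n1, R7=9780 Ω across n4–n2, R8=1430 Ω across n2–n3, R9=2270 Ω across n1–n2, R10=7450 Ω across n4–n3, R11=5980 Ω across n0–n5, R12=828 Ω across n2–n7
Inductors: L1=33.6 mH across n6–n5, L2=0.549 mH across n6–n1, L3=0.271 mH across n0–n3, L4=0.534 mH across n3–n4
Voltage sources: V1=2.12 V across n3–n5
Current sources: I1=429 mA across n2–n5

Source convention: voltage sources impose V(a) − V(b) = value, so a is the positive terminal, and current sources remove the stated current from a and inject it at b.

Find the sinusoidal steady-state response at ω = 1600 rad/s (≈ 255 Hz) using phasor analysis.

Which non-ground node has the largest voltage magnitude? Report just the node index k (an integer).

MNA unknowns: 7 node voltages V₁..V_7 plus 1 source current (V1)
R1: Y=0.01252+0.000j on G[5,1]
L1: Y=0.000-0.01860j on G[6,5]
L2: Y=0.000-1.138j on G[6,1]
R2: Y=0.01479+0.000j on G[0,6]
R3: Y=0.0003448+0.000j on G[1,3]
R4: Y=0.06452+0.000j on G[4,5]
R5: Y=0.08621+0.000j on G[7,1]
L3: Y=0.000-2.306j on G[0,3]
R6: Y=0.6623+0.000j on G[5,1]
R7: Y=0.0001022+0.000j on G[4,2]
R8: Y=0.0006993+0.000j on G[2,3]
R9: Y=0.0004405+0.000j on G[1,2]
R10: Y=0.0001342+0.000j on G[4,3]
L4: Y=0.000-1.170j on G[3,4]
R11: Y=0.0001672+0.000j on G[0,5]
R12: Y=0.001208+0.000j on G[2,7]
V1: row V3−V5=2.12, i_V1 at 3,5
I1: z[2]−=0.429, z[5]+=0.429
solve → V1=-2.489+0.005261j, V2=-178.0+0.003277j, V3=0.0002396+0.01608j, V4=-0.007062-0.1159j, V5=-2.120+0.01608j, V6=-2.483+0.03718j, V7=-4.914+0.005234j
aux → i_V1=-0.3169+0.009069j

2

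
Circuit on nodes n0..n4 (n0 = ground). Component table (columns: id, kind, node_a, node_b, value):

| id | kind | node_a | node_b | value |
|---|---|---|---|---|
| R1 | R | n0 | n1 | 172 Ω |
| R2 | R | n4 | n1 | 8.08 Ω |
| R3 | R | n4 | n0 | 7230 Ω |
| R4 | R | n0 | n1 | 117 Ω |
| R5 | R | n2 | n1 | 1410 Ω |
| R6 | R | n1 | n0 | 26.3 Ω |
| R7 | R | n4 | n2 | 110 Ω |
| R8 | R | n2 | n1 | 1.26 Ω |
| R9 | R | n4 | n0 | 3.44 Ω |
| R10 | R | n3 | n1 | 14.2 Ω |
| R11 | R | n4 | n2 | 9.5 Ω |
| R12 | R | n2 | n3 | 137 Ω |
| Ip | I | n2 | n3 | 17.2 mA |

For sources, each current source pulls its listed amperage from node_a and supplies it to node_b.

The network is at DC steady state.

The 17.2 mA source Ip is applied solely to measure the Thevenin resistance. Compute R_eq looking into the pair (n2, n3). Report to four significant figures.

R_eq = 13.81 Ω

Apply KCL at each of the 4 non-ground nodes and solve the resulting linear system.
Node n1: branches {R1, R2, R4, R5, R6, R8, R10} → V_1 = 0.006151
Node n2: branches {R5, R7, R8, R11, R12, Ip} → V_2 = -0.01178
Node n3: branches {R10, R12, Ip} → V_3 = 0.2258
Node n4: branches {R2, R3, R7, R9, R11} → V_4 = -0.001108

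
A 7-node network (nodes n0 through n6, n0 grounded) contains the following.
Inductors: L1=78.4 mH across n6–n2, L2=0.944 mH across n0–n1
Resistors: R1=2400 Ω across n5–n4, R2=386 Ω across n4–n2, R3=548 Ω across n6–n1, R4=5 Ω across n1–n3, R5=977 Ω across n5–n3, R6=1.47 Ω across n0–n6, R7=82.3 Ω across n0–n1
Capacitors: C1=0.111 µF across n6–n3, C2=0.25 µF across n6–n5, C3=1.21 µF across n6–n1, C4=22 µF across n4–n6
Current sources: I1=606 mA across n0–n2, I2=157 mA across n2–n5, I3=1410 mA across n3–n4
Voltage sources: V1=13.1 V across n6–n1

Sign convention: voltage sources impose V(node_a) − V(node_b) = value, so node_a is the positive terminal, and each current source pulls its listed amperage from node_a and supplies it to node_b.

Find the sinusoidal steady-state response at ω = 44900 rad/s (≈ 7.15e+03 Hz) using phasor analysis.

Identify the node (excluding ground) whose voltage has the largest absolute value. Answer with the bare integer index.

MNA unknowns: 6 node voltages V₁..V_6 plus 1 source current (V1)
L1: Y=0.000-0.0002841j on G[6,2]
R1: Y=0.0004167+0.000j on G[5,4]
C1: Y=0.000+0.004984j on G[6,3]
C2: Y=0.000+0.01122j on G[6,5]
R2: Y=0.002591+0.000j on G[4,2]
R3: Y=0.001825+0.000j on G[6,1]
R4: Y=0.2000+0.000j on G[1,3]
R5: Y=0.001024+0.000j on G[5,3]
L2: Y=0.000-0.02359j on G[0,1]
C3: Y=0.000+0.05433j on G[6,1]
I1: z[0]−=0.606, z[2]+=0.606
I2: z[2]−=0.157, z[5]+=0.157
C4: Y=0.000+0.9878j on G[4,6]
R6: Y=0.6803+0.000j on G[0,6]
I3: z[3]−=1.41, z[4]+=1.41
R7: Y=0.01215+0.000j on G[0,1]
V1: row V6−V1=13.1, i_V1 at 6,1
solve → V1=-11.98-0.4082j, V2=172.6+16.52j, V3=-18.91+0.02740j, V4=1.164-2.286j, V5=2.625-12.38j, V6=1.119-0.4082j
aux → i_V1=1.207-0.5211j

2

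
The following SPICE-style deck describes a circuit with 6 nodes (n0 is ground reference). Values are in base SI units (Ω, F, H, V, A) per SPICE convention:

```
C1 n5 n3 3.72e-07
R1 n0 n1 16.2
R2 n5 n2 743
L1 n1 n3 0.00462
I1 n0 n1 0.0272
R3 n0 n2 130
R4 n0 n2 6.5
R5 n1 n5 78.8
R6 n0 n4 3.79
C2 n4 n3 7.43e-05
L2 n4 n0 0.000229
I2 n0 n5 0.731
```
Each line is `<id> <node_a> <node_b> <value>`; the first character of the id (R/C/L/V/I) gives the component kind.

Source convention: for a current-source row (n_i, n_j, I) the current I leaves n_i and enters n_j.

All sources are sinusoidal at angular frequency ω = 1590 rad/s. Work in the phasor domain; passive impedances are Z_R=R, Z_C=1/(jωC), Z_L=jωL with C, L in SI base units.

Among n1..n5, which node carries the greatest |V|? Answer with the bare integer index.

5

MNA unknowns: 5 node voltages V₁..V_5
C1: Y=0.000+0.0005915j on G[5,3]
R1: Y=0.06173+0.000j on G[0,1]
R2: Y=0.001346+0.000j on G[5,2]
L1: Y=0.000-0.1361j on G[1,3]
I1: z[0]−=0.0272, z[1]+=0.0272
R3: Y=0.007692+0.000j on G[0,2]
R4: Y=0.1538+0.000j on G[0,2]
R5: Y=0.01269+0.000j on G[1,5]
R6: Y=0.2639+0.000j on G[0,4]
C2: Y=0.000+0.1181j on G[4,3]
L2: Y=0.000-2.746j on G[4,0]
I2: z[0]−=0.731, z[5]+=0.731
solve → V1=0.2759-0.4955j, V2=0.4337-0.02189j, V3=0.2998-5.437j, V4=0.01095+0.2433j, V5=52.49-2.649j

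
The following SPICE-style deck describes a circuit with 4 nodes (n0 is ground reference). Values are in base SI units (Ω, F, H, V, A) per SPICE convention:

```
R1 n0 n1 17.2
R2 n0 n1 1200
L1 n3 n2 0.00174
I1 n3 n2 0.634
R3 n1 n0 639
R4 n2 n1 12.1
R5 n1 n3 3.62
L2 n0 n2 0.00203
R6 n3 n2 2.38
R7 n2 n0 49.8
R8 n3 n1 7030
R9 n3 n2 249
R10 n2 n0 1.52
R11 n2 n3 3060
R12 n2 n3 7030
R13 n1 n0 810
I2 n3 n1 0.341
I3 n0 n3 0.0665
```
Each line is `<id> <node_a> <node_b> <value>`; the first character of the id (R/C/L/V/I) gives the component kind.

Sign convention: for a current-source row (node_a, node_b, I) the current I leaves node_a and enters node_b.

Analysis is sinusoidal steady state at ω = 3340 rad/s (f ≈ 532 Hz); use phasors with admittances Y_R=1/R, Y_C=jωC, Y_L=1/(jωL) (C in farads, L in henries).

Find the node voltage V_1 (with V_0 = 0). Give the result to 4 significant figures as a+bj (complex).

0.09638-0.2285j V

Element admittances at ω=3340 rad/s:
  Y(R1) = 0.05814+0.000j S between n0,n1
  Y(R2) = 0.0008333+0.000j S between n0,n1
  Y(L1) = 0.000-0.1721j S between n3,n2
  I1: injects 0.634 A into n2 (from n3)
  Y(R3) = 0.001565+0.000j S between n1,n0
  Y(R4) = 0.08264+0.000j S between n2,n1
  Y(R5) = 0.2762+0.000j S between n1,n3
  Y(L2) = 0.000-0.1475j S between n0,n2
  Y(R6) = 0.4202+0.000j S between n3,n2
  Y(R7) = 0.02008+0.000j S between n2,n0
  Y(R8) = 0.0001422+0.000j S between n3,n1
  Y(R9) = 0.004016+0.000j S between n3,n2
  Y(R10) = 0.6579+0.000j S between n2,n0
  Y(R11) = 0.0003268+0.000j S between n2,n3
  Y(R12) = 0.0001422+0.000j S between n2,n3
  Y(R13) = 0.001235+0.000j S between n1,n0
  I2: injects 0.341 A into n1 (from n3)
  I3: injects 0.0665 A into n3 (from n0)
Assemble and solve the 3×3 MNA system:
  V(n1)=0.09638-0.2285j  V(n2)=0.08094+0.03843j  V(n3)=-1.111-0.3594j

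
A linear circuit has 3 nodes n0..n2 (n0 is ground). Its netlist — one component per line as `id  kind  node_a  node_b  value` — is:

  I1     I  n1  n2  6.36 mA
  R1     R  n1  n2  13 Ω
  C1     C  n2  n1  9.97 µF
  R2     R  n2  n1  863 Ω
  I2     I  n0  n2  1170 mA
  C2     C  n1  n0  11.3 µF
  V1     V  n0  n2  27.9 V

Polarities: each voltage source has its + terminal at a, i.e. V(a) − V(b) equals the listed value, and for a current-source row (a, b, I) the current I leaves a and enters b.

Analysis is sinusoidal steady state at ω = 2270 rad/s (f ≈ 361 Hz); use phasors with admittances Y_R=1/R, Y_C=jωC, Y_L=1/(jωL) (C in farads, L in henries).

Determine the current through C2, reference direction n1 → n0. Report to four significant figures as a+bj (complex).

Element admittances at ω=2270 rad/s:
  I1: injects 0.00636 A into n2 (from n1)
  Y(R1) = 0.07692+0.000j S between n1,n2
  Y(C1) = 0.000+0.02263j S between n2,n1
  Y(R2) = 0.001159+0.000j S between n2,n1
  I2: injects 1.17 A into n2 (from n0)
  Y(C2) = 0.000+0.02565j S between n1,n0
  V1: constraint V(n0)−V(n2) = 27.9
Assemble and solve the 3×3 MNA system:
  V(n1)=-23.86+6.667j  V(n2)=-27.90+0.000j
  i(V1)=-1.341-0.6120j

-0.1710-0.6120j A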